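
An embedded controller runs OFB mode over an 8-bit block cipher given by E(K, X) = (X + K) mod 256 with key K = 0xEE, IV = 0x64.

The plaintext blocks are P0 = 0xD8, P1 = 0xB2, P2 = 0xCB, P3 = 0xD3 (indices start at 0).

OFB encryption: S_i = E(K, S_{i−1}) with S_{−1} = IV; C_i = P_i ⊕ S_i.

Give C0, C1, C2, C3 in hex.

C0 = 0x8A, C1 = 0xF2, C2 = 0xE5, C3 = 0xCF

C0: S = E(K, 0x64) = 0x52; 0xD8 ⊕ 0x52 = 0x8A.
C1: S = E(K, 0x52) = 0x40; 0xB2 ⊕ 0x40 = 0xF2.
C2: S = E(K, 0x40) = 0x2E; 0xCB ⊕ 0x2E = 0xE5.
C3: S = E(K, 0x2E) = 0x1C; 0xD3 ⊕ 0x1C = 0xCF.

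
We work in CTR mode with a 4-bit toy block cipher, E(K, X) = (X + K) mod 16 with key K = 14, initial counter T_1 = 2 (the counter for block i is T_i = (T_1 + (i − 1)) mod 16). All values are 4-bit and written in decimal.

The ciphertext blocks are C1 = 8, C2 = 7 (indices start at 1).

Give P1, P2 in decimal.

CTR decryption: S_i = E(K, T_i) where T_i is the counter for block i; P_i = C_i ⊕ S_i.
P1: T = 2, S = E(K, T) = 0; 8 ⊕ 0 = 8.
P2: T = 3, S = E(K, T) = 1; 7 ⊕ 1 = 6.

P1 = 8, P2 = 6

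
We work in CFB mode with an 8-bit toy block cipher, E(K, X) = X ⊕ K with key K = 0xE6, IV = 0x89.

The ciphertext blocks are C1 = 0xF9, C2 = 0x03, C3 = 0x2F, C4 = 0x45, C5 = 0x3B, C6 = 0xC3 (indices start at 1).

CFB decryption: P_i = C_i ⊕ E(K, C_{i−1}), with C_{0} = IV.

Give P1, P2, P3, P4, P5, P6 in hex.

P1: E(K, 0x89) = 0x6F; 0xF9 ⊕ 0x6F = 0x96.
P2: E(K, 0xF9) = 0x1F; 0x03 ⊕ 0x1F = 0x1C.
P3: E(K, 0x03) = 0xE5; 0x2F ⊕ 0xE5 = 0xCA.
P4: E(K, 0x2F) = 0xC9; 0x45 ⊕ 0xC9 = 0x8C.
P5: E(K, 0x45) = 0xA3; 0x3B ⊕ 0xA3 = 0x98.
P6: E(K, 0x3B) = 0xDD; 0xC3 ⊕ 0xDD = 0x1E.

P1 = 0x96, P2 = 0x1C, P3 = 0xCA, P4 = 0x8C, P5 = 0x98, P6 = 0x1E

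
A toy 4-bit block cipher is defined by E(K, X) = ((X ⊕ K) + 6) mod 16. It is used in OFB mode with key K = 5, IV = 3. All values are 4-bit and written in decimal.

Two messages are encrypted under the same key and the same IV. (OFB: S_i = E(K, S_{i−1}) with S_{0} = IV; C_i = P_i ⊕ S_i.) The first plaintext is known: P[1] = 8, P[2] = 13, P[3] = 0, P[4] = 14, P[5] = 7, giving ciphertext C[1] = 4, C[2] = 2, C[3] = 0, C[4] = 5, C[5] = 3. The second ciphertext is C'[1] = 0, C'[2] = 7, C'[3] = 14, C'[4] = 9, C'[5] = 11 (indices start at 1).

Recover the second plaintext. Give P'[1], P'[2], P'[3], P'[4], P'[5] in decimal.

P'[1] = 12, P'[2] = 8, P'[3] = 14, P'[4] = 2, P'[5] = 15

In OFB with a reused IV, both messages share the same keystream S_i, so C_i ⊕ C'_i = P_i ⊕ P'_i and thus P'_i = P_i ⊕ C_i ⊕ C'_i.
P'[1]: 8 ⊕ 4 ⊕ 0 = 12.
P'[2]: 13 ⊕ 2 ⊕ 7 = 8.
P'[3]: 0 ⊕ 0 ⊕ 14 = 14.
P'[4]: 14 ⊕ 5 ⊕ 9 = 2.
P'[5]: 7 ⊕ 3 ⊕ 11 = 15.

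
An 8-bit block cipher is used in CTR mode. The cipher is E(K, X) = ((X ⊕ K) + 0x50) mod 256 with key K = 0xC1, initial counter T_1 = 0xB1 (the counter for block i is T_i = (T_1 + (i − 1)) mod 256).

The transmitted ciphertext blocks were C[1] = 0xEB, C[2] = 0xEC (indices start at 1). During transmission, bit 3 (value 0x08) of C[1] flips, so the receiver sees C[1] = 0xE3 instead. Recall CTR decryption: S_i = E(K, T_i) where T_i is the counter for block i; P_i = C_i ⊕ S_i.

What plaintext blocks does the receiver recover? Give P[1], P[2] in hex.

Only C[1] changed, to 0xE3. In CTR, a change in C_i flips the same bit in P_i only; the keystream is unaffected. Decrypting the received ciphertext:
P[1]: T = 0xB1, S = E(K, T) = 0xC0; 0xE3 ⊕ 0xC0 = 0x23.
P[2]: T = 0xB2, S = E(K, T) = 0xC3; 0xEC ⊕ 0xC3 = 0x2F.
Blocks that differ from the original plaintext: P[1].

P[1] = 0x23, P[2] = 0x2F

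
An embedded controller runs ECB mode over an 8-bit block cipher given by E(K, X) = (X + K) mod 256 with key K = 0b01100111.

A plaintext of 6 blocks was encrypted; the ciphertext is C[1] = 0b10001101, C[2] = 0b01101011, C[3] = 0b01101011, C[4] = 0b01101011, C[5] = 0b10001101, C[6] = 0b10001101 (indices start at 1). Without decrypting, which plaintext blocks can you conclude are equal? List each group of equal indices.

P[1] = P[5] = P[6]; P[2] = P[3] = P[4]

ECB encrypts each block independently with the same key, so equal ciphertext blocks imply equal plaintext blocks.
C[1] = C[5] = C[6] = 0b10001101, so P[1] = P[5] = P[6].
C[2] = C[3] = C[4] = 0b01101011, so P[2] = P[3] = P[4].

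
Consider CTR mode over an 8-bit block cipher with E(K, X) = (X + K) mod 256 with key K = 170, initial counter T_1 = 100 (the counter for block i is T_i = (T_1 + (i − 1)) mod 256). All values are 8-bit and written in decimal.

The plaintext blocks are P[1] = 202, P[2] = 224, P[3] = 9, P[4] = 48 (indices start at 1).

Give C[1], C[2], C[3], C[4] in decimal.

C[1] = 196, C[2] = 239, C[3] = 25, C[4] = 33

CTR encryption: S_i = E(K, T_i) where T_i is the counter for block i; C_i = P_i ⊕ S_i.
C[1]: T = 100, S = E(K, T) = 14; 202 ⊕ 14 = 196.
C[2]: T = 101, S = E(K, T) = 15; 224 ⊕ 15 = 239.
C[3]: T = 102, S = E(K, T) = 16; 9 ⊕ 16 = 25.
C[4]: T = 103, S = E(K, T) = 17; 48 ⊕ 17 = 33.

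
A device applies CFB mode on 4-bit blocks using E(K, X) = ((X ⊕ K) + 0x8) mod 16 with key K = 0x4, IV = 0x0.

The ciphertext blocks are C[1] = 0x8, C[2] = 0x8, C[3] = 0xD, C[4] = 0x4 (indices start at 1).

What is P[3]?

P[3] = 0x9

CFB decryption: P_i = C_i ⊕ E(K, C_{i−1}), with C_{0} = IV.
P[3]: E(K, 0x8) = 0x4; 0xD ⊕ 0x4 = 0x9.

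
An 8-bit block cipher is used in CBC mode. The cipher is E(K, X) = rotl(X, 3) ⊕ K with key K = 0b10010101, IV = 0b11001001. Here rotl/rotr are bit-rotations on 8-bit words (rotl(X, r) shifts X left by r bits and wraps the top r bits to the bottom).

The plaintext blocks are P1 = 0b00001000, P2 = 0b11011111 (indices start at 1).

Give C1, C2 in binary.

CBC encryption: C_i = E(K, P_i ⊕ C_{i−1}), with C_{0} = IV.
C1: P1 ⊕ 0b11001001 = 0b11000001; E(K, 0b11000001) = 0b10011011.
C2: P2 ⊕ 0b10011011 = 0b01000100; E(K, 0b01000100) = 0b10110111.

C1 = 0b10011011, C2 = 0b10110111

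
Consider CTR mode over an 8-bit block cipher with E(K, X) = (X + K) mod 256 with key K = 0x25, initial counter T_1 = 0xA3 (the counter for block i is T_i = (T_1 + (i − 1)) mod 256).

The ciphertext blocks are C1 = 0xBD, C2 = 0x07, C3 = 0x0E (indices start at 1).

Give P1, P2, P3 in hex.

CTR decryption: S_i = E(K, T_i) where T_i is the counter for block i; P_i = C_i ⊕ S_i.
P1: T = 0xA3, S = E(K, T) = 0xC8; 0xBD ⊕ 0xC8 = 0x75.
P2: T = 0xA4, S = E(K, T) = 0xC9; 0x07 ⊕ 0xC9 = 0xCE.
P3: T = 0xA5, S = E(K, T) = 0xCA; 0x0E ⊕ 0xCA = 0xC4.

P1 = 0x75, P2 = 0xCE, P3 = 0xC4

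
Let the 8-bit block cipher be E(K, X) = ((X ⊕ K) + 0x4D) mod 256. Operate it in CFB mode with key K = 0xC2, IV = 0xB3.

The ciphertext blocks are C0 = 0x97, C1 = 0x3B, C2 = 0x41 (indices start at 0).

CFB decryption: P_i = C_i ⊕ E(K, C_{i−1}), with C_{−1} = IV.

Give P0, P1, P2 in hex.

P0 = 0x29, P1 = 0x99, P2 = 0x07

P0: E(K, 0xB3) = 0xBE; 0x97 ⊕ 0xBE = 0x29.
P1: E(K, 0x97) = 0xA2; 0x3B ⊕ 0xA2 = 0x99.
P2: E(K, 0x3B) = 0x46; 0x41 ⊕ 0x46 = 0x07.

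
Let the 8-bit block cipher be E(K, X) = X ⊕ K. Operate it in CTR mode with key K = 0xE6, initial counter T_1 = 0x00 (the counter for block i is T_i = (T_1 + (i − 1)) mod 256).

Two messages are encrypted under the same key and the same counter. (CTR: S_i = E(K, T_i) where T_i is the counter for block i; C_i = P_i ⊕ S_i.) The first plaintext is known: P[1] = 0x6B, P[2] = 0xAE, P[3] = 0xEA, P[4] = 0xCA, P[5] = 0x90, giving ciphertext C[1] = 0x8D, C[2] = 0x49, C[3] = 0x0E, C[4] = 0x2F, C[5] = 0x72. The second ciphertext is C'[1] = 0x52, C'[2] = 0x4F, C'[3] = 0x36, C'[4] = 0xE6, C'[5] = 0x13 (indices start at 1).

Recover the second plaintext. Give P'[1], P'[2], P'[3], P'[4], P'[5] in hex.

P'[1] = 0xB4, P'[2] = 0xA8, P'[3] = 0xD2, P'[4] = 0x03, P'[5] = 0xF1

In CTR with a reused counter, both messages share the same keystream S_i, so C_i ⊕ C'_i = P_i ⊕ P'_i and thus P'_i = P_i ⊕ C_i ⊕ C'_i.
P'[1]: 0x6B ⊕ 0x8D ⊕ 0x52 = 0xB4.
P'[2]: 0xAE ⊕ 0x49 ⊕ 0x4F = 0xA8.
P'[3]: 0xEA ⊕ 0x0E ⊕ 0x36 = 0xD2.
P'[4]: 0xCA ⊕ 0x2F ⊕ 0xE6 = 0x03.
P'[5]: 0x90 ⊕ 0x72 ⊕ 0x13 = 0xF1.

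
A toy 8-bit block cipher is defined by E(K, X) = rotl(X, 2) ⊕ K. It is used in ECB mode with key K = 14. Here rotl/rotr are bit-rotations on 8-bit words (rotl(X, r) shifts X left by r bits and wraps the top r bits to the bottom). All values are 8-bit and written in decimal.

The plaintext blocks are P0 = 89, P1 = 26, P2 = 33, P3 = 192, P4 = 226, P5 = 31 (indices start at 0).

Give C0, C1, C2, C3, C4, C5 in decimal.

C0 = 107, C1 = 102, C2 = 138, C3 = 13, C4 = 133, C5 = 114

ECB encryption: C_i = E(K, P_i).
C0: E(K, 89) = 107.
C1: E(K, 26) = 102.
C2: E(K, 33) = 138.
C3: E(K, 192) = 13.
C4: E(K, 226) = 133.
C5: E(K, 31) = 114.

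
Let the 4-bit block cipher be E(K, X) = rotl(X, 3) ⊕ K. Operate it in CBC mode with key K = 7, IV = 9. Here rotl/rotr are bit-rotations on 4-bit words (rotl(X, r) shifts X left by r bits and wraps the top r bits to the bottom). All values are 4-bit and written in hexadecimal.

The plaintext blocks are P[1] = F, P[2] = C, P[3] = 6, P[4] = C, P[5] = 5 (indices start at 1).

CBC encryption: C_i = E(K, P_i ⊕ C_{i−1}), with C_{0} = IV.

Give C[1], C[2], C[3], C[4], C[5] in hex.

C[1] = 4, C[2] = 3, C[3] = D, C[4] = F, C[5] = 2

C[1]: P[1] ⊕ 9 = 6; E(K, 6) = 4.
C[2]: P[2] ⊕ 4 = 8; E(K, 8) = 3.
C[3]: P[3] ⊕ 3 = 5; E(K, 5) = D.
C[4]: P[4] ⊕ D = 1; E(K, 1) = F.
C[5]: P[5] ⊕ F = A; E(K, A) = 2.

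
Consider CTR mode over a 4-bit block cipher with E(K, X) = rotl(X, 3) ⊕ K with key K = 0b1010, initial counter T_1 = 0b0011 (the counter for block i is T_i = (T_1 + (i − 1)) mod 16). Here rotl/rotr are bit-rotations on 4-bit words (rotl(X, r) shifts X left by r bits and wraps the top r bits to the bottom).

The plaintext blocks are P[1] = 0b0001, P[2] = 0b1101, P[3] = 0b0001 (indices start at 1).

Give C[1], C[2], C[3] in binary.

C[1] = 0b0010, C[2] = 0b0101, C[3] = 0b0001

CTR encryption: S_i = E(K, T_i) where T_i is the counter for block i; C_i = P_i ⊕ S_i.
C[1]: T = 0b0011, S = E(K, T) = 0b0011; 0b0001 ⊕ 0b0011 = 0b0010.
C[2]: T = 0b0100, S = E(K, T) = 0b1000; 0b1101 ⊕ 0b1000 = 0b0101.
C[3]: T = 0b0101, S = E(K, T) = 0b0000; 0b0001 ⊕ 0b0000 = 0b0001.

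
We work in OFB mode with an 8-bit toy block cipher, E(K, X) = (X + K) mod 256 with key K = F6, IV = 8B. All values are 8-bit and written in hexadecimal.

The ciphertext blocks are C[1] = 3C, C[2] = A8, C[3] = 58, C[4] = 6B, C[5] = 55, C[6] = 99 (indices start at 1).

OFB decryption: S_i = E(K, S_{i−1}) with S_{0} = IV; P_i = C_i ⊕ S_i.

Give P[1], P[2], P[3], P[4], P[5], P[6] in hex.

P[1] = BD, P[2] = DF, P[3] = 35, P[4] = 08, P[5] = 0C, P[6] = D6

P[1]: S = E(K, 8B) = 81; 3C ⊕ 81 = BD.
P[2]: S = E(K, 81) = 77; A8 ⊕ 77 = DF.
P[3]: S = E(K, 77) = 6D; 58 ⊕ 6D = 35.
P[4]: S = E(K, 6D) = 63; 6B ⊕ 63 = 08.
P[5]: S = E(K, 63) = 59; 55 ⊕ 59 = 0C.
P[6]: S = E(K, 59) = 4F; 99 ⊕ 4F = D6.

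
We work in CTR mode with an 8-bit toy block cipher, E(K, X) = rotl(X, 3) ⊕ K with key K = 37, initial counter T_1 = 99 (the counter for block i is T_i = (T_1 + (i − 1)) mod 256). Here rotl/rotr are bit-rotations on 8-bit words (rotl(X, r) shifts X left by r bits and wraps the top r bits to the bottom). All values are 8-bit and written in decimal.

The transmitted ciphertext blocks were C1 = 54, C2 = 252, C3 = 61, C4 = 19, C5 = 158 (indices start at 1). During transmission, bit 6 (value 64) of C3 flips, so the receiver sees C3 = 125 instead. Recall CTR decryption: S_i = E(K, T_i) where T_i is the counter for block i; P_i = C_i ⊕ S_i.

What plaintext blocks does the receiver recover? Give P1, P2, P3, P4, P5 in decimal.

Only C3 changed, to 125. In CTR, a change in C_i flips the same bit in P_i only; the keystream is unaffected. Decrypting the received ciphertext:
P1: T = 99, S = E(K, T) = 62; 54 ⊕ 62 = 8.
P2: T = 100, S = E(K, T) = 6; 252 ⊕ 6 = 250.
P3: T = 101, S = E(K, T) = 14; 125 ⊕ 14 = 115.
P4: T = 102, S = E(K, T) = 22; 19 ⊕ 22 = 5.
P5: T = 103, S = E(K, T) = 30; 158 ⊕ 30 = 128.
Blocks that differ from the original plaintext: P3.

P1 = 8, P2 = 250, P3 = 115, P4 = 5, P5 = 128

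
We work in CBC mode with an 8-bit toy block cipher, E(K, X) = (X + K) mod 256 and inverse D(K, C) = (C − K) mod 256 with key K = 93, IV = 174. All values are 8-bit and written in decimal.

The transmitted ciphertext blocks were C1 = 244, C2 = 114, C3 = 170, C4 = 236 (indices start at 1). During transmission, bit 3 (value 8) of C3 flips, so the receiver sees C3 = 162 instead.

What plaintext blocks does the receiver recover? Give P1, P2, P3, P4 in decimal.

P1 = 57, P2 = 225, P3 = 55, P4 = 45

CBC decryption: P_i = D(K, C_i) ⊕ C_{i−1}, with C_{0} = IV.
Only C3 changed, to 162. In CBC, a change in C_i garbles P_i and flips the same bit in P_{i+1}. Decrypting the received ciphertext:
P1: D(K, 244) = 151; 151 ⊕ 174 = 57.
P2: D(K, 114) = 21; 21 ⊕ 244 = 225.
P3: D(K, 162) = 69; 69 ⊕ 114 = 55.
P4: D(K, 236) = 143; 143 ⊕ 162 = 45.
Blocks that differ from the original plaintext: P3, P4.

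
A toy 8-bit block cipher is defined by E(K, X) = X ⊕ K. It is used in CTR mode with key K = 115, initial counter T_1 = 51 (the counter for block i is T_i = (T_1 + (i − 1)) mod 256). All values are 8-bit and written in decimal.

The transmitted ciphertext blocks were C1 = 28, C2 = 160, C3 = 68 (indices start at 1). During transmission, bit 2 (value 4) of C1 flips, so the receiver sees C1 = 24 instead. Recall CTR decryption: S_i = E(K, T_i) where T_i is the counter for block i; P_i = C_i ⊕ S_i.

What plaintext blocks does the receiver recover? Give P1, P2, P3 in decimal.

Only C1 changed, to 24. In CTR, a change in C_i flips the same bit in P_i only; the keystream is unaffected. Decrypting the received ciphertext:
P1: T = 51, S = E(K, T) = 64; 24 ⊕ 64 = 88.
P2: T = 52, S = E(K, T) = 71; 160 ⊕ 71 = 231.
P3: T = 53, S = E(K, T) = 70; 68 ⊕ 70 = 2.
Blocks that differ from the original plaintext: P1.

P1 = 88, P2 = 231, P3 = 2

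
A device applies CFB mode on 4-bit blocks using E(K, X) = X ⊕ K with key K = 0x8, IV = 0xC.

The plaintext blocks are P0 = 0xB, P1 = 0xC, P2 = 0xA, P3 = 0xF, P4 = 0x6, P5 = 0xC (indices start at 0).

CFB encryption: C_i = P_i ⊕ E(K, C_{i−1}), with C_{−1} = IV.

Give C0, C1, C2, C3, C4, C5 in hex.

C0 = 0xF, C1 = 0xB, C2 = 0x9, C3 = 0xE, C4 = 0x0, C5 = 0x4

C0: E(K, 0xC) = 0x4; 0xB ⊕ 0x4 = 0xF.
C1: E(K, 0xF) = 0x7; 0xC ⊕ 0x7 = 0xB.
C2: E(K, 0xB) = 0x3; 0xA ⊕ 0x3 = 0x9.
C3: E(K, 0x9) = 0x1; 0xF ⊕ 0x1 = 0xE.
C4: E(K, 0xE) = 0x6; 0x6 ⊕ 0x6 = 0x0.
C5: E(K, 0x0) = 0x8; 0xC ⊕ 0x8 = 0x4.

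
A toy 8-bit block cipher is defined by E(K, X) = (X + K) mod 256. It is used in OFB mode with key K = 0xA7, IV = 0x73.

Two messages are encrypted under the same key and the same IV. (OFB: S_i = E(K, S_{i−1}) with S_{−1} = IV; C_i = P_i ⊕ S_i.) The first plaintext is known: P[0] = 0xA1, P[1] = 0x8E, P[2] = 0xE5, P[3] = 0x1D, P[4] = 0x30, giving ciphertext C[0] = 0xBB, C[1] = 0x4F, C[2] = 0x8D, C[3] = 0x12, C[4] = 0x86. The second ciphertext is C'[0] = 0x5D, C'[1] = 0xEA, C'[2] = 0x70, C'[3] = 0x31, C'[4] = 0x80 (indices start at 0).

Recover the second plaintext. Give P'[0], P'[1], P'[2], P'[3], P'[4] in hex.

P'[0] = 0x47, P'[1] = 0x2B, P'[2] = 0x18, P'[3] = 0x3E, P'[4] = 0x36

In OFB with a reused IV, both messages share the same keystream S_i, so C_i ⊕ C'_i = P_i ⊕ P'_i and thus P'_i = P_i ⊕ C_i ⊕ C'_i.
P'[0]: 0xA1 ⊕ 0xBB ⊕ 0x5D = 0x47.
P'[1]: 0x8E ⊕ 0x4F ⊕ 0xEA = 0x2B.
P'[2]: 0xE5 ⊕ 0x8D ⊕ 0x70 = 0x18.
P'[3]: 0x1D ⊕ 0x12 ⊕ 0x31 = 0x3E.
P'[4]: 0x30 ⊕ 0x86 ⊕ 0x80 = 0x36.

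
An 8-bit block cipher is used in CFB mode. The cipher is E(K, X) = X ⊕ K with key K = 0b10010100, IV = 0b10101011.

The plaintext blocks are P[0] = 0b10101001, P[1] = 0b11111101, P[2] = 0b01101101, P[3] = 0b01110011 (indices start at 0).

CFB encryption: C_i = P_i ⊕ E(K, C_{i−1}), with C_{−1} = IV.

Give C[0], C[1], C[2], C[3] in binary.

C[0]: E(K, 0b10101011) = 0b00111111; 0b10101001 ⊕ 0b00111111 = 0b10010110.
C[1]: E(K, 0b10010110) = 0b00000010; 0b11111101 ⊕ 0b00000010 = 0b11111111.
C[2]: E(K, 0b11111111) = 0b01101011; 0b01101101 ⊕ 0b01101011 = 0b00000110.
C[3]: E(K, 0b00000110) = 0b10010010; 0b01110011 ⊕ 0b10010010 = 0b11100001.

C[0] = 0b10010110, C[1] = 0b11111111, C[2] = 0b00000110, C[3] = 0b11100001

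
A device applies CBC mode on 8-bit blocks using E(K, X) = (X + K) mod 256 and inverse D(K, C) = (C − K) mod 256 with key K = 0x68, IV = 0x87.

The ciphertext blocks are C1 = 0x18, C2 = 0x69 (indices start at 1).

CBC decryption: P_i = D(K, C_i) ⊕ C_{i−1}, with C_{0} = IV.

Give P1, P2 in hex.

P1: D(K, 0x18) = 0xB0; 0xB0 ⊕ 0x87 = 0x37.
P2: D(K, 0x69) = 0x01; 0x01 ⊕ 0x18 = 0x19.

P1 = 0x37, P2 = 0x19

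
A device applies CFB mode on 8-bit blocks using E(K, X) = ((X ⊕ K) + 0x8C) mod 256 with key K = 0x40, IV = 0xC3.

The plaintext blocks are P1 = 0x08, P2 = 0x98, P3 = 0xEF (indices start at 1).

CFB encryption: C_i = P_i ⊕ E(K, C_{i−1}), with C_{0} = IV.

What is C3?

C1: E(K, 0xC3) = 0x0F; 0x08 ⊕ 0x0F = 0x07.
C2: E(K, 0x07) = 0xD3; 0x98 ⊕ 0xD3 = 0x4B.
C3: E(K, 0x4B) = 0x97; 0xEF ⊕ 0x97 = 0x78.

C3 = 0x78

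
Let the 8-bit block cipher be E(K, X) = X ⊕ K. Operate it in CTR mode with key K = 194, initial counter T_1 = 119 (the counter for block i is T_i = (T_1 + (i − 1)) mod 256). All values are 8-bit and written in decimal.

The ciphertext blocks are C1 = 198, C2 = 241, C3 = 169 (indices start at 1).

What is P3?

CTR decryption: S_i = E(K, T_i) where T_i is the counter for block i; P_i = C_i ⊕ S_i.
P3: T = 121, S = E(K, T) = 187; 169 ⊕ 187 = 18.

P3 = 18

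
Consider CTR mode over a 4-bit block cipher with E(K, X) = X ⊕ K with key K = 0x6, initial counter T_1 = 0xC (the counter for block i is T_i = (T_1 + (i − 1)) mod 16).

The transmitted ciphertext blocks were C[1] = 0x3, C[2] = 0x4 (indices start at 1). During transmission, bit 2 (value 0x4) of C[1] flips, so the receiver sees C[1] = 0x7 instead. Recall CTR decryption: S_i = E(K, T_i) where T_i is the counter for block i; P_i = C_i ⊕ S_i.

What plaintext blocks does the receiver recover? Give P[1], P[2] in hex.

P[1] = 0xD, P[2] = 0xF

Only C[1] changed, to 0x7. In CTR, a change in C_i flips the same bit in P_i only; the keystream is unaffected. Decrypting the received ciphertext:
P[1]: T = 0xC, S = E(K, T) = 0xA; 0x7 ⊕ 0xA = 0xD.
P[2]: T = 0xD, S = E(K, T) = 0xB; 0x4 ⊕ 0xB = 0xF.
Blocks that differ from the original plaintext: P[1].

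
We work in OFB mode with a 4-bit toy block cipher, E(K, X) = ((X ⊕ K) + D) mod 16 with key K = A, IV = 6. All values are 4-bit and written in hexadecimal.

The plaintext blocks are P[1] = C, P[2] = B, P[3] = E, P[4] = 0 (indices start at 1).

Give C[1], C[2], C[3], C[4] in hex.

OFB encryption: S_i = E(K, S_{i−1}) with S_{0} = IV; C_i = P_i ⊕ S_i.
C[1]: S = E(K, 6) = 9; C ⊕ 9 = 5.
C[2]: S = E(K, 9) = 0; B ⊕ 0 = B.
C[3]: S = E(K, 0) = 7; E ⊕ 7 = 9.
C[4]: S = E(K, 7) = A; 0 ⊕ A = A.

C[1] = 5, C[2] = B, C[3] = 9, C[4] = A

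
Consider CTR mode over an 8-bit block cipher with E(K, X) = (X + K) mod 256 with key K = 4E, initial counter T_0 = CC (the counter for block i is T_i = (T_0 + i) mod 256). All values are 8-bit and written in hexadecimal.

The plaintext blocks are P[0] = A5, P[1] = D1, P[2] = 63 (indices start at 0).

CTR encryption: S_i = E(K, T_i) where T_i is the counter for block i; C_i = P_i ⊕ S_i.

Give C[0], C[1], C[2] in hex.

C[0] = BF, C[1] = CA, C[2] = 7F

C[0]: T = CC, S = E(K, T) = 1A; A5 ⊕ 1A = BF.
C[1]: T = CD, S = E(K, T) = 1B; D1 ⊕ 1B = CA.
C[2]: T = CE, S = E(K, T) = 1C; 63 ⊕ 1C = 7F.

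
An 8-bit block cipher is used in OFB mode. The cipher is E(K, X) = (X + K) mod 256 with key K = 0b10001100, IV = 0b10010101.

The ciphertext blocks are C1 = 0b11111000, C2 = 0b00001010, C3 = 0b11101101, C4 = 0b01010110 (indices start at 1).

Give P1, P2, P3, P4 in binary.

OFB decryption: S_i = E(K, S_{i−1}) with S_{0} = IV; P_i = C_i ⊕ S_i.
P1: S = E(K, 0b10010101) = 0b00100001; 0b11111000 ⊕ 0b00100001 = 0b11011001.
P2: S = E(K, 0b00100001) = 0b10101101; 0b00001010 ⊕ 0b10101101 = 0b10100111.
P3: S = E(K, 0b10101101) = 0b00111001; 0b11101101 ⊕ 0b00111001 = 0b11010100.
P4: S = E(K, 0b00111001) = 0b11000101; 0b01010110 ⊕ 0b11000101 = 0b10010011.

P1 = 0b11011001, P2 = 0b10100111, P3 = 0b11010100, P4 = 0b10010011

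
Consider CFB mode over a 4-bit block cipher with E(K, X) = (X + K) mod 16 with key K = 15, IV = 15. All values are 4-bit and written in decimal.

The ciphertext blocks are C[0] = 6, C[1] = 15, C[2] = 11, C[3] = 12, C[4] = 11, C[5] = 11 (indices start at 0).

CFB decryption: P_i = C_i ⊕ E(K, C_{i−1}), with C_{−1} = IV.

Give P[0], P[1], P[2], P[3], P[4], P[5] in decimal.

P[0] = 8, P[1] = 10, P[2] = 5, P[3] = 6, P[4] = 0, P[5] = 1

P[0]: E(K, 15) = 14; 6 ⊕ 14 = 8.
P[1]: E(K, 6) = 5; 15 ⊕ 5 = 10.
P[2]: E(K, 15) = 14; 11 ⊕ 14 = 5.
P[3]: E(K, 11) = 10; 12 ⊕ 10 = 6.
P[4]: E(K, 12) = 11; 11 ⊕ 11 = 0.
P[5]: E(K, 11) = 10; 11 ⊕ 10 = 1.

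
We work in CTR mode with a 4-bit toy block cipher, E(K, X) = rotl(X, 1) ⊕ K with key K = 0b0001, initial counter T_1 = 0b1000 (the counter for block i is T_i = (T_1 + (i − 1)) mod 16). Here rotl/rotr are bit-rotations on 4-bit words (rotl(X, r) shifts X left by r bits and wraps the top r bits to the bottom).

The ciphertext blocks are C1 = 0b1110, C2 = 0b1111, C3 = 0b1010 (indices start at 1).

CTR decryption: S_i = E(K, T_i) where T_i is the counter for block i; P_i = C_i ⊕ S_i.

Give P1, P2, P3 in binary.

P1 = 0b1110, P2 = 0b1101, P3 = 0b1110

P1: T = 0b1000, S = E(K, T) = 0b0000; 0b1110 ⊕ 0b0000 = 0b1110.
P2: T = 0b1001, S = E(K, T) = 0b0010; 0b1111 ⊕ 0b0010 = 0b1101.
P3: T = 0b1010, S = E(K, T) = 0b0100; 0b1010 ⊕ 0b0100 = 0b1110.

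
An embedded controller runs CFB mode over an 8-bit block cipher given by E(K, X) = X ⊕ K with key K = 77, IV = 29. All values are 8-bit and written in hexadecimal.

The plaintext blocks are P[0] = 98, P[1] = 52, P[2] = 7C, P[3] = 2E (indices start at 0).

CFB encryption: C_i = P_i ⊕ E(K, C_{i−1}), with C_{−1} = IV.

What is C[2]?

C[0]: E(K, 29) = 5E; 98 ⊕ 5E = C6.
C[1]: E(K, C6) = B1; 52 ⊕ B1 = E3.
C[2]: E(K, E3) = 94; 7C ⊕ 94 = E8.

C[2] = E8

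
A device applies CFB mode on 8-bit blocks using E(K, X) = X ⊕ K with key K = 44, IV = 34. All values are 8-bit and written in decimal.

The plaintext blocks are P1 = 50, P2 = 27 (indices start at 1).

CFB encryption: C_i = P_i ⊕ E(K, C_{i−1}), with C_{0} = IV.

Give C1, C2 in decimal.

C1: E(K, 34) = 14; 50 ⊕ 14 = 60.
C2: E(K, 60) = 16; 27 ⊕ 16 = 11.

C1 = 60, C2 = 11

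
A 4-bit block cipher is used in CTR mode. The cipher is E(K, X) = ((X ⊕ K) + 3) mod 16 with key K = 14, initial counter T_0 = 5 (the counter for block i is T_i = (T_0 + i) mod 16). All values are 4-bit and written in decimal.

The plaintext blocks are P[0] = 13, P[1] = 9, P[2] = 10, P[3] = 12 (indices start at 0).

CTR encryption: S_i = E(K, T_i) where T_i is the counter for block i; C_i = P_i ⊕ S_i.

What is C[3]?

C[0]: T = 5, S = E(K, T) = 14; 13 ⊕ 14 = 3.
C[1]: T = 6, S = E(K, T) = 11; 9 ⊕ 11 = 2.
C[2]: T = 7, S = E(K, T) = 12; 10 ⊕ 12 = 6.
C[3]: T = 8, S = E(K, T) = 9; 12 ⊕ 9 = 5.

C[3] = 5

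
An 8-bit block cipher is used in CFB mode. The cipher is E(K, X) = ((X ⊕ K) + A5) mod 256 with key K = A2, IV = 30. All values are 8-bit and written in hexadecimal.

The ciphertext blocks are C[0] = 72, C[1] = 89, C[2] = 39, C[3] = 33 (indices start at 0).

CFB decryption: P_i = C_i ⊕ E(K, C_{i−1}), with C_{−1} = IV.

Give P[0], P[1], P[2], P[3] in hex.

P[0]: E(K, 30) = 37; 72 ⊕ 37 = 45.
P[1]: E(K, 72) = 75; 89 ⊕ 75 = FC.
P[2]: E(K, 89) = D0; 39 ⊕ D0 = E9.
P[3]: E(K, 39) = 40; 33 ⊕ 40 = 73.

P[0] = 45, P[1] = FC, P[2] = E9, P[3] = 73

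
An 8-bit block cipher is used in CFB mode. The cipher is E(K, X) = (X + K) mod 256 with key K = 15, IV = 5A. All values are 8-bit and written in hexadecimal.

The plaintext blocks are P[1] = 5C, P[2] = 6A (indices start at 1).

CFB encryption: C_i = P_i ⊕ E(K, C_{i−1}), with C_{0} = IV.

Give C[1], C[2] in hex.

C[1] = 33, C[2] = 22

C[1]: E(K, 5A) = 6F; 5C ⊕ 6F = 33.
C[2]: E(K, 33) = 48; 6A ⊕ 48 = 22.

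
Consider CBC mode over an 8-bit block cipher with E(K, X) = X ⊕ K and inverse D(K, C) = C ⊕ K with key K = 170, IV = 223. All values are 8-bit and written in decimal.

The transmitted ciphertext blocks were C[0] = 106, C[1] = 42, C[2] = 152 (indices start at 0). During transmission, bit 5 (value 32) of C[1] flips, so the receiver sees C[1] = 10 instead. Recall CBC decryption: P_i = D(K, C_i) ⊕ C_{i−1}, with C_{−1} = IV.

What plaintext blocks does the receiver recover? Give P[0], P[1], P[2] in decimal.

Only C[1] changed, to 10. In CBC, a change in C_i garbles P_i and flips the same bit in P_{i+1}. Decrypting the received ciphertext:
P[0]: D(K, 106) = 192; 192 ⊕ 223 = 31.
P[1]: D(K, 10) = 160; 160 ⊕ 106 = 202.
P[2]: D(K, 152) = 50; 50 ⊕ 10 = 56.
Blocks that differ from the original plaintext: P[1], P[2].

P[0] = 31, P[1] = 202, P[2] = 56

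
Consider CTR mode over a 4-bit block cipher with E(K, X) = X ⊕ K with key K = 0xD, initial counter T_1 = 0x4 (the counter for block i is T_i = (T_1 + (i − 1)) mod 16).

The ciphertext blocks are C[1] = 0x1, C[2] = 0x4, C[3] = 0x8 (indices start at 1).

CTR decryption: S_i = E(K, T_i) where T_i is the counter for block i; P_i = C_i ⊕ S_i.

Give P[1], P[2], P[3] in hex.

P[1] = 0x8, P[2] = 0xC, P[3] = 0x3

P[1]: T = 0x4, S = E(K, T) = 0x9; 0x1 ⊕ 0x9 = 0x8.
P[2]: T = 0x5, S = E(K, T) = 0x8; 0x4 ⊕ 0x8 = 0xC.
P[3]: T = 0x6, S = E(K, T) = 0xB; 0x8 ⊕ 0xB = 0x3.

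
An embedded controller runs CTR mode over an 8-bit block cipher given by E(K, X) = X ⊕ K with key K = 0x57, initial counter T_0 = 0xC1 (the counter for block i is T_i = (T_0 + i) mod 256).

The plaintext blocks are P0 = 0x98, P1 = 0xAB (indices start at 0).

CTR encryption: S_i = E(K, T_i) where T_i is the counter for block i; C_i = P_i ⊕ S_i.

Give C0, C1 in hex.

C0 = 0x0E, C1 = 0x3E

C0: T = 0xC1, S = E(K, T) = 0x96; 0x98 ⊕ 0x96 = 0x0E.
C1: T = 0xC2, S = E(K, T) = 0x95; 0xAB ⊕ 0x95 = 0x3E.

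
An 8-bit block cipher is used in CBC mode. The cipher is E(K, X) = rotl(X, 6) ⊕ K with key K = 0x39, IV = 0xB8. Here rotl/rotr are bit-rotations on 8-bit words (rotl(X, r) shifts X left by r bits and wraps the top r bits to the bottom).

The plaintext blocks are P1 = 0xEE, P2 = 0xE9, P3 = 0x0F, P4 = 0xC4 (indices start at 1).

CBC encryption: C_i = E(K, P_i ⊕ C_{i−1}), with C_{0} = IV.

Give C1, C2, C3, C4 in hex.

C1 = 0xAC, C2 = 0x68, C3 = 0xE0, C4 = 0x30

C1: P1 ⊕ 0xB8 = 0x56; E(K, 0x56) = 0xAC.
C2: P2 ⊕ 0xAC = 0x45; E(K, 0x45) = 0x68.
C3: P3 ⊕ 0x68 = 0x67; E(K, 0x67) = 0xE0.
C4: P4 ⊕ 0xE0 = 0x24; E(K, 0x24) = 0x30.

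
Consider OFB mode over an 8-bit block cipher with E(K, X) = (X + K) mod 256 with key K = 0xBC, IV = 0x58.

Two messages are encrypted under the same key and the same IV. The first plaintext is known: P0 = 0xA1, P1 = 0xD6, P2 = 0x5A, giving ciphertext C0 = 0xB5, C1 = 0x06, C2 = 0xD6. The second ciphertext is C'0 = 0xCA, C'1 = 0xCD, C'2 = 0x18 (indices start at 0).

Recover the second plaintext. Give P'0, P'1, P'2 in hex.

P'0 = 0xDE, P'1 = 0x1D, P'2 = 0x94

In OFB with a reused IV, both messages share the same keystream S_i, so C_i ⊕ C'_i = P_i ⊕ P'_i and thus P'_i = P_i ⊕ C_i ⊕ C'_i.
P'0: 0xA1 ⊕ 0xB5 ⊕ 0xCA = 0xDE.
P'1: 0xD6 ⊕ 0x06 ⊕ 0xCD = 0x1D.
P'2: 0x5A ⊕ 0xD6 ⊕ 0x18 = 0x94.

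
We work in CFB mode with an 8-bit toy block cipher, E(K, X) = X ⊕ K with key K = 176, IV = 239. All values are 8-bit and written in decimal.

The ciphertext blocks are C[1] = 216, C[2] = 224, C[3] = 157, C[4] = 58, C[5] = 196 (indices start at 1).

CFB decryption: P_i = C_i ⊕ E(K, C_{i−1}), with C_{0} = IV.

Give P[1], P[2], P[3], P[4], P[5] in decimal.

P[1] = 135, P[2] = 136, P[3] = 205, P[4] = 23, P[5] = 78

P[1]: E(K, 239) = 95; 216 ⊕ 95 = 135.
P[2]: E(K, 216) = 104; 224 ⊕ 104 = 136.
P[3]: E(K, 224) = 80; 157 ⊕ 80 = 205.
P[4]: E(K, 157) = 45; 58 ⊕ 45 = 23.
P[5]: E(K, 58) = 138; 196 ⊕ 138 = 78.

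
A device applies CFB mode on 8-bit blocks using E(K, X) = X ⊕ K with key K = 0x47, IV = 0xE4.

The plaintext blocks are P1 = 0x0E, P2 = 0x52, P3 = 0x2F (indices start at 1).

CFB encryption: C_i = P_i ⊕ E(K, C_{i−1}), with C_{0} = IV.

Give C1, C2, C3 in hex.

C1 = 0xAD, C2 = 0xB8, C3 = 0xD0

C1: E(K, 0xE4) = 0xA3; 0x0E ⊕ 0xA3 = 0xAD.
C2: E(K, 0xAD) = 0xEA; 0x52 ⊕ 0xEA = 0xB8.
C3: E(K, 0xB8) = 0xFF; 0x2F ⊕ 0xFF = 0xD0.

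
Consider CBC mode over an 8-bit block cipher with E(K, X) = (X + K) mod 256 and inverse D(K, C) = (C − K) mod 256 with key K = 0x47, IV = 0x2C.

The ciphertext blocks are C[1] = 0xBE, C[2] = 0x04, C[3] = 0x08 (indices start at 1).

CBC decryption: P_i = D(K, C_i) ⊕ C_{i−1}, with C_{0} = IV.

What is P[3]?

P[3]: D(K, 0x08) = 0xC1; 0xC1 ⊕ 0x04 = 0xC5.

P[3] = 0xC5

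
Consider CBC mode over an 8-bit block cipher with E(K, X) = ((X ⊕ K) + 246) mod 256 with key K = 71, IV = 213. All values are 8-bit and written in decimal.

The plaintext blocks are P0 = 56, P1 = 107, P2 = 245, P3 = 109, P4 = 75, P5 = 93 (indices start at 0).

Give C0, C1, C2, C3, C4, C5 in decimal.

C0 = 160, C1 = 130, C2 = 38, C3 = 2, C4 = 4, C5 = 20

CBC encryption: C_i = E(K, P_i ⊕ C_{i−1}), with C_{−1} = IV.
C0: P0 ⊕ 213 = 237; E(K, 237) = 160.
C1: P1 ⊕ 160 = 203; E(K, 203) = 130.
C2: P2 ⊕ 130 = 119; E(K, 119) = 38.
C3: P3 ⊕ 38 = 75; E(K, 75) = 2.
C4: P4 ⊕ 2 = 73; E(K, 73) = 4.
C5: P5 ⊕ 4 = 89; E(K, 89) = 20.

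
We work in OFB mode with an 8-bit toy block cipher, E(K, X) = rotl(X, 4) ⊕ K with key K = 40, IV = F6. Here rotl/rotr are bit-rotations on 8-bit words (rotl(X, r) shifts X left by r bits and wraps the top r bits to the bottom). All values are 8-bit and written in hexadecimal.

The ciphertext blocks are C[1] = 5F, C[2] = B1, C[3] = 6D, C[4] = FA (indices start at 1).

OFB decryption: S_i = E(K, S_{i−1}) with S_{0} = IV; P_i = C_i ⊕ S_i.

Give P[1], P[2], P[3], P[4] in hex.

P[1]: S = E(K, F6) = 2F; 5F ⊕ 2F = 70.
P[2]: S = E(K, 2F) = B2; B1 ⊕ B2 = 03.
P[3]: S = E(K, B2) = 6B; 6D ⊕ 6B = 06.
P[4]: S = E(K, 6B) = F6; FA ⊕ F6 = 0C.

P[1] = 70, P[2] = 03, P[3] = 06, P[4] = 0C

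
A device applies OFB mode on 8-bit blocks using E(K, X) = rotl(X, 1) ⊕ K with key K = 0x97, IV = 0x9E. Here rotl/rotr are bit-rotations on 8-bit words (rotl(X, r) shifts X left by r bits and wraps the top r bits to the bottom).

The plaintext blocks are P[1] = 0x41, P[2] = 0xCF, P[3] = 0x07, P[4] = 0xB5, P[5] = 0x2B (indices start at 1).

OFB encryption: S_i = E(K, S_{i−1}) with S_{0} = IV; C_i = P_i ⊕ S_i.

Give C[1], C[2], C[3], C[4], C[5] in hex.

C[1] = 0xEB, C[2] = 0x0D, C[3] = 0x15, C[4] = 0x06, C[5] = 0xDB

C[1]: S = E(K, 0x9E) = 0xAA; 0x41 ⊕ 0xAA = 0xEB.
C[2]: S = E(K, 0xAA) = 0xC2; 0xCF ⊕ 0xC2 = 0x0D.
C[3]: S = E(K, 0xC2) = 0x12; 0x07 ⊕ 0x12 = 0x15.
C[4]: S = E(K, 0x12) = 0xB3; 0xB5 ⊕ 0xB3 = 0x06.
C[5]: S = E(K, 0xB3) = 0xF0; 0x2B ⊕ 0xF0 = 0xDB.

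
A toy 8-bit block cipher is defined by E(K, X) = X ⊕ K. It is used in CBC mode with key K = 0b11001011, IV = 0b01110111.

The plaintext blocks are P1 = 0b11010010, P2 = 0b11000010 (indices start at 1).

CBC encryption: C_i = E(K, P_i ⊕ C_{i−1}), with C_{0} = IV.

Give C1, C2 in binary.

C1 = 0b01101110, C2 = 0b01100111

C1: P1 ⊕ 0b01110111 = 0b10100101; E(K, 0b10100101) = 0b01101110.
C2: P2 ⊕ 0b01101110 = 0b10101100; E(K, 0b10101100) = 0b01100111.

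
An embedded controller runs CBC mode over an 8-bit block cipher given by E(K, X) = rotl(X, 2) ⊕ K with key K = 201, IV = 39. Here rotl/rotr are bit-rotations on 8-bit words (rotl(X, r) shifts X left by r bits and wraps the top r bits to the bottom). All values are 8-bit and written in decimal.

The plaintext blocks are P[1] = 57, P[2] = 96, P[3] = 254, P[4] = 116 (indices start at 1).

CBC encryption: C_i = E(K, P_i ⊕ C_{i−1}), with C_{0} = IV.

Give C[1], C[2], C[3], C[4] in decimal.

C[1] = 177, C[2] = 142, C[3] = 8, C[4] = 56

C[1]: P[1] ⊕ 39 = 30; E(K, 30) = 177.
C[2]: P[2] ⊕ 177 = 209; E(K, 209) = 142.
C[3]: P[3] ⊕ 142 = 112; E(K, 112) = 8.
C[4]: P[4] ⊕ 8 = 124; E(K, 124) = 56.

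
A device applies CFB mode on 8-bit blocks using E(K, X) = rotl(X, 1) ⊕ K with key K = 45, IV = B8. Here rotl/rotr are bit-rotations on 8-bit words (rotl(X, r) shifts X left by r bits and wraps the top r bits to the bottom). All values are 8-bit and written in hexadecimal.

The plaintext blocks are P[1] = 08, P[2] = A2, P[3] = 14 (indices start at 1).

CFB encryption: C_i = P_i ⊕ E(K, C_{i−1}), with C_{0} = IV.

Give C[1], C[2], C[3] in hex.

C[1]: E(K, B8) = 34; 08 ⊕ 34 = 3C.
C[2]: E(K, 3C) = 3D; A2 ⊕ 3D = 9F.
C[3]: E(K, 9F) = 7A; 14 ⊕ 7A = 6E.

C[1] = 3C, C[2] = 9F, C[3] = 6E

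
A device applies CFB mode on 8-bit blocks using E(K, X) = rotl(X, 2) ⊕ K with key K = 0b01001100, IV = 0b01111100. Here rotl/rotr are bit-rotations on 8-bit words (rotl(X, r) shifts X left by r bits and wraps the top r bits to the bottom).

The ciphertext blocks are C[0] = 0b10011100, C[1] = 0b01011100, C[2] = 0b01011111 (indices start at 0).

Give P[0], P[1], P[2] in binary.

CFB decryption: P_i = C_i ⊕ E(K, C_{i−1}), with C_{−1} = IV.
P[0]: E(K, 0b01111100) = 0b10111101; 0b10011100 ⊕ 0b10111101 = 0b00100001.
P[1]: E(K, 0b10011100) = 0b00111110; 0b01011100 ⊕ 0b00111110 = 0b01100010.
P[2]: E(K, 0b01011100) = 0b00111101; 0b01011111 ⊕ 0b00111101 = 0b01100010.

P[0] = 0b00100001, P[1] = 0b01100010, P[2] = 0b01100010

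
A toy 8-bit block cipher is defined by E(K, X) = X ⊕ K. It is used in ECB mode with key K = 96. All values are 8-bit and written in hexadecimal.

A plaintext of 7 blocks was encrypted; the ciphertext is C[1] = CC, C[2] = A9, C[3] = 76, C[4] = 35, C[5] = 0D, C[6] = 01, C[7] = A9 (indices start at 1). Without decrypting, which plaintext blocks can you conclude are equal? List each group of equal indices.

P[2] = P[7]

ECB encrypts each block independently with the same key, so equal ciphertext blocks imply equal plaintext blocks.
C[2] = C[7] = A9, so P[2] = P[7].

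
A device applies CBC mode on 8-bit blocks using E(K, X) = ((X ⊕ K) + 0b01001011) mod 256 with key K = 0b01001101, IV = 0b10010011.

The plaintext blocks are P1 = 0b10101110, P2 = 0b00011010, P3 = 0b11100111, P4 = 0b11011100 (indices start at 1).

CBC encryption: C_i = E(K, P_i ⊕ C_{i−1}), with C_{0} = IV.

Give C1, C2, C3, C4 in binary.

C1 = 0b10111011, C2 = 0b00110111, C3 = 0b11101000, C4 = 0b11000100

C1: P1 ⊕ 0b10010011 = 0b00111101; E(K, 0b00111101) = 0b10111011.
C2: P2 ⊕ 0b10111011 = 0b10100001; E(K, 0b10100001) = 0b00110111.
C3: P3 ⊕ 0b00110111 = 0b11010000; E(K, 0b11010000) = 0b11101000.
C4: P4 ⊕ 0b11101000 = 0b00110100; E(K, 0b00110100) = 0b11000100.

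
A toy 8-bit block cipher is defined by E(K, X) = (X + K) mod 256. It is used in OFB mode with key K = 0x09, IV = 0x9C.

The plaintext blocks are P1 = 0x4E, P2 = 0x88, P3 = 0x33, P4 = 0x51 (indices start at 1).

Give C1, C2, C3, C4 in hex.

OFB encryption: S_i = E(K, S_{i−1}) with S_{0} = IV; C_i = P_i ⊕ S_i.
C1: S = E(K, 0x9C) = 0xA5; 0x4E ⊕ 0xA5 = 0xEB.
C2: S = E(K, 0xA5) = 0xAE; 0x88 ⊕ 0xAE = 0x26.
C3: S = E(K, 0xAE) = 0xB7; 0x33 ⊕ 0xB7 = 0x84.
C4: S = E(K, 0xB7) = 0xC0; 0x51 ⊕ 0xC0 = 0x91.

C1 = 0xEB, C2 = 0x26, C3 = 0x84, C4 = 0x91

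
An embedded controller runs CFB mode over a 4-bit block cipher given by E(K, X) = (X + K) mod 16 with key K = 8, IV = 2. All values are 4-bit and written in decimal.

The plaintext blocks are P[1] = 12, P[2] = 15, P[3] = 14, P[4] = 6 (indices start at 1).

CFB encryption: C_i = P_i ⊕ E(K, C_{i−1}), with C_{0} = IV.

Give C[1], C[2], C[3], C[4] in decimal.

C[1]: E(K, 2) = 10; 12 ⊕ 10 = 6.
C[2]: E(K, 6) = 14; 15 ⊕ 14 = 1.
C[3]: E(K, 1) = 9; 14 ⊕ 9 = 7.
C[4]: E(K, 7) = 15; 6 ⊕ 15 = 9.

C[1] = 6, C[2] = 1, C[3] = 7, C[4] = 9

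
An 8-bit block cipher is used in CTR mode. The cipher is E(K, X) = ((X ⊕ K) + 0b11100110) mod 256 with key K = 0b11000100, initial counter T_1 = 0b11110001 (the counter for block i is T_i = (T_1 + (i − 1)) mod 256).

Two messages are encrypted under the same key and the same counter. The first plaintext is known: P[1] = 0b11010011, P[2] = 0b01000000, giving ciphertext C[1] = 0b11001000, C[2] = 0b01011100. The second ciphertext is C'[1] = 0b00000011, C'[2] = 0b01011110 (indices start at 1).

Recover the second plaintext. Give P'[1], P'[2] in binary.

In CTR with a reused counter, both messages share the same keystream S_i, so C_i ⊕ C'_i = P_i ⊕ P'_i and thus P'_i = P_i ⊕ C_i ⊕ C'_i.
P'[1]: 0b11010011 ⊕ 0b11001000 ⊕ 0b00000011 = 0b00011000.
P'[2]: 0b01000000 ⊕ 0b01011100 ⊕ 0b01011110 = 0b01000010.

P'[1] = 0b00011000, P'[2] = 0b01000010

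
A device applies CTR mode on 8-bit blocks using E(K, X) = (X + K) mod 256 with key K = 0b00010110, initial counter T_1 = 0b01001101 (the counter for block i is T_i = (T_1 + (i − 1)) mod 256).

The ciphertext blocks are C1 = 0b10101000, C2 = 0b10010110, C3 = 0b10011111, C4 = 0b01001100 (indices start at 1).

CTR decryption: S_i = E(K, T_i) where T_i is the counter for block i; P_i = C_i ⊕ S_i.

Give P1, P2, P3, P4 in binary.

P1: T = 0b01001101, S = E(K, T) = 0b01100011; 0b10101000 ⊕ 0b01100011 = 0b11001011.
P2: T = 0b01001110, S = E(K, T) = 0b01100100; 0b10010110 ⊕ 0b01100100 = 0b11110010.
P3: T = 0b01001111, S = E(K, T) = 0b01100101; 0b10011111 ⊕ 0b01100101 = 0b11111010.
P4: T = 0b01010000, S = E(K, T) = 0b01100110; 0b01001100 ⊕ 0b01100110 = 0b00101010.

P1 = 0b11001011, P2 = 0b11110010, P3 = 0b11111010, P4 = 0b00101010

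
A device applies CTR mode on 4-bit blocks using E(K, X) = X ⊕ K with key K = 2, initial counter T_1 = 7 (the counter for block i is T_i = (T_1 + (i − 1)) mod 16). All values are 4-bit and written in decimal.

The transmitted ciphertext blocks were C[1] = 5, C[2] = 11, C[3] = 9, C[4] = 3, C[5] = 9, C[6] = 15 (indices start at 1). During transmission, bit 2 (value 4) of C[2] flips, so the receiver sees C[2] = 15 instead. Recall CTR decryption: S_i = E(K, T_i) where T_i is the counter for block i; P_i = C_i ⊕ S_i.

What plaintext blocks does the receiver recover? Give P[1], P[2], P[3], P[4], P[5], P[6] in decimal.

Only C[2] changed, to 15. In CTR, a change in C_i flips the same bit in P_i only; the keystream is unaffected. Decrypting the received ciphertext:
P[1]: T = 7, S = E(K, T) = 5; 5 ⊕ 5 = 0.
P[2]: T = 8, S = E(K, T) = 10; 15 ⊕ 10 = 5.
P[3]: T = 9, S = E(K, T) = 11; 9 ⊕ 11 = 2.
P[4]: T = 10, S = E(K, T) = 8; 3 ⊕ 8 = 11.
P[5]: T = 11, S = E(K, T) = 9; 9 ⊕ 9 = 0.
P[6]: T = 12, S = E(K, T) = 14; 15 ⊕ 14 = 1.
Blocks that differ from the original plaintext: P[2].

P[1] = 0, P[2] = 5, P[3] = 2, P[4] = 11, P[5] = 0, P[6] = 1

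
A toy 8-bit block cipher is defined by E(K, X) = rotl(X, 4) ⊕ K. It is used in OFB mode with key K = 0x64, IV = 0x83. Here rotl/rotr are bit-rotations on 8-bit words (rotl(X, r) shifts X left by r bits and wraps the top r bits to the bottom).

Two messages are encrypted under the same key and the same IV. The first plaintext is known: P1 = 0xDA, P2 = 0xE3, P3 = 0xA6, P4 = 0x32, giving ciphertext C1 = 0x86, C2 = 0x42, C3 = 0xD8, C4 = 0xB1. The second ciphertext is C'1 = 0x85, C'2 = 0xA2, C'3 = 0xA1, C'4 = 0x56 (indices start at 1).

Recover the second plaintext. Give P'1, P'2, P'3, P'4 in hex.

In OFB with a reused IV, both messages share the same keystream S_i, so C_i ⊕ C'_i = P_i ⊕ P'_i and thus P'_i = P_i ⊕ C_i ⊕ C'_i.
P'1: 0xDA ⊕ 0x86 ⊕ 0x85 = 0xD9.
P'2: 0xE3 ⊕ 0x42 ⊕ 0xA2 = 0x03.
P'3: 0xA6 ⊕ 0xD8 ⊕ 0xA1 = 0xDF.
P'4: 0x32 ⊕ 0xB1 ⊕ 0x56 = 0xD5.

P'1 = 0xD9, P'2 = 0x03, P'3 = 0xDF, P'4 = 0xD5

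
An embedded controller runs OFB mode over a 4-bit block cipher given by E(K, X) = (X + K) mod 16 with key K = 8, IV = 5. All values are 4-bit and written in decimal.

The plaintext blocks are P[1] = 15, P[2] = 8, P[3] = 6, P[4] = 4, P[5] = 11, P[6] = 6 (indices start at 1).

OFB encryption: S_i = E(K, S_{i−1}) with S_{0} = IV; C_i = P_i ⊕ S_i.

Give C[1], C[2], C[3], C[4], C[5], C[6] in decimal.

C[1] = 2, C[2] = 13, C[3] = 11, C[4] = 1, C[5] = 6, C[6] = 3

C[1]: S = E(K, 5) = 13; 15 ⊕ 13 = 2.
C[2]: S = E(K, 13) = 5; 8 ⊕ 5 = 13.
C[3]: S = E(K, 5) = 13; 6 ⊕ 13 = 11.
C[4]: S = E(K, 13) = 5; 4 ⊕ 5 = 1.
C[5]: S = E(K, 5) = 13; 11 ⊕ 13 = 6.
C[6]: S = E(K, 13) = 5; 6 ⊕ 5 = 3.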